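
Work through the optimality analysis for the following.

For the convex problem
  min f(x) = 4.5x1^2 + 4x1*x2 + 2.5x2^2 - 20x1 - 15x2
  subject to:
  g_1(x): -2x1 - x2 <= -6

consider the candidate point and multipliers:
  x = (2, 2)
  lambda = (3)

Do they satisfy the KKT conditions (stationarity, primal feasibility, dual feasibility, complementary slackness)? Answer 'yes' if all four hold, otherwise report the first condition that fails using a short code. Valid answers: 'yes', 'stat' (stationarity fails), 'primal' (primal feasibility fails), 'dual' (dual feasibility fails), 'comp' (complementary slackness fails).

Gradient of f: grad f(x) = Q x + c = (6, 3)
Constraint values g_i(x) = a_i^T x - b_i:
  g_1((2, 2)) = 0
Stationarity residual: grad f(x) + sum_i lambda_i a_i = (0, 0)
  -> stationarity OK
Primal feasibility (all g_i <= 0): OK
Dual feasibility (all lambda_i >= 0): OK
Complementary slackness (lambda_i * g_i(x) = 0 for all i): OK

Verdict: yes, KKT holds.

yes


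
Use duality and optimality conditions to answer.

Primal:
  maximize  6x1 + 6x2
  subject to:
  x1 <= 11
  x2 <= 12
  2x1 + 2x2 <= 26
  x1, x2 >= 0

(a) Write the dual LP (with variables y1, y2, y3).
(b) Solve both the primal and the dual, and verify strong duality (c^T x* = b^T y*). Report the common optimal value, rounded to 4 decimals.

The standard primal-dual pair for 'max c^T x s.t. A x <= b, x >= 0' is:
  Dual:  min b^T y  s.t.  A^T y >= c,  y >= 0.

So the dual LP is:
  minimize  11y1 + 12y2 + 26y3
  subject to:
    y1 + 2y3 >= 6
    y2 + 2y3 >= 6
    y1, y2, y3 >= 0

Solving the primal: x* = (1, 12).
  primal value c^T x* = 78.
Solving the dual: y* = (0, 0, 3).
  dual value b^T y* = 78.
Strong duality: c^T x* = b^T y*. Confirmed.

78


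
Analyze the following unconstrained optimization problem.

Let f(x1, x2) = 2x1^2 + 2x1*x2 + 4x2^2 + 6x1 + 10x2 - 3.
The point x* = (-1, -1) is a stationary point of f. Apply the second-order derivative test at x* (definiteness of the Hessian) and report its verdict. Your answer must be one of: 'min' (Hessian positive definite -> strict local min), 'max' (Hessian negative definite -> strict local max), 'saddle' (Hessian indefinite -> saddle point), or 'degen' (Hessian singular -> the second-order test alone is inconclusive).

Compute the Hessian H = grad^2 f:
  H = [[4, 2], [2, 8]]
Verify stationarity: grad f(x*) = H x* + g = (0, 0).
Eigenvalues of H: 3.1716, 8.8284.
Both eigenvalues > 0, so H is positive definite -> x* is a strict local min.

min


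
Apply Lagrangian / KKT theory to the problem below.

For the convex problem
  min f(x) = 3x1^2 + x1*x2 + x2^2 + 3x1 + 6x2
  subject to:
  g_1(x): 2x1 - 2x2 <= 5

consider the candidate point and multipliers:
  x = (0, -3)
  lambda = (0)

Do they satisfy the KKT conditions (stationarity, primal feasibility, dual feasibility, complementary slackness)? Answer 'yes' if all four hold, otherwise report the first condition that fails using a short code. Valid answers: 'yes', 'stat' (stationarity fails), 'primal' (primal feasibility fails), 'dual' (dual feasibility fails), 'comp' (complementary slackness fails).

Gradient of f: grad f(x) = Q x + c = (0, 0)
Constraint values g_i(x) = a_i^T x - b_i:
  g_1((0, -3)) = 1
Stationarity residual: grad f(x) + sum_i lambda_i a_i = (0, 0)
  -> stationarity OK
Primal feasibility (all g_i <= 0): FAILS
Dual feasibility (all lambda_i >= 0): OK
Complementary slackness (lambda_i * g_i(x) = 0 for all i): OK

Verdict: the first failing condition is primal_feasibility -> primal.

primal


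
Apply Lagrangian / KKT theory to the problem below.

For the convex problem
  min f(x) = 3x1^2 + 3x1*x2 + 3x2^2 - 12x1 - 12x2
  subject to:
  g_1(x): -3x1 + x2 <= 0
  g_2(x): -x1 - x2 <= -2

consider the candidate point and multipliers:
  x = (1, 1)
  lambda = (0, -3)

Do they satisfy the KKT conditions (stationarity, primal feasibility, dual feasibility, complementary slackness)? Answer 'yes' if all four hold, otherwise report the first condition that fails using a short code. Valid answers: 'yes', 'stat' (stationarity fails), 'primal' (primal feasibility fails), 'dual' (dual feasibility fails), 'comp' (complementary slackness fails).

Gradient of f: grad f(x) = Q x + c = (-3, -3)
Constraint values g_i(x) = a_i^T x - b_i:
  g_1((1, 1)) = -2
  g_2((1, 1)) = 0
Stationarity residual: grad f(x) + sum_i lambda_i a_i = (0, 0)
  -> stationarity OK
Primal feasibility (all g_i <= 0): OK
Dual feasibility (all lambda_i >= 0): FAILS
Complementary slackness (lambda_i * g_i(x) = 0 for all i): OK

Verdict: the first failing condition is dual_feasibility -> dual.

dual


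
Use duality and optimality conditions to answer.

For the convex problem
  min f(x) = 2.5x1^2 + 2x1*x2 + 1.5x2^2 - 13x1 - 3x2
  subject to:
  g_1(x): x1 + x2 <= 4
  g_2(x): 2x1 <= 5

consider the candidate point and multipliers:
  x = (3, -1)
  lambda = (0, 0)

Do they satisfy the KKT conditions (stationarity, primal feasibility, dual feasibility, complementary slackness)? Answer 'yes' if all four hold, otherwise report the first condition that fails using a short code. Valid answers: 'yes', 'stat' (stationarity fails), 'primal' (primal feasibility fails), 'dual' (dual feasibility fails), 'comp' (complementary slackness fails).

Gradient of f: grad f(x) = Q x + c = (0, 0)
Constraint values g_i(x) = a_i^T x - b_i:
  g_1((3, -1)) = -2
  g_2((3, -1)) = 1
Stationarity residual: grad f(x) + sum_i lambda_i a_i = (0, 0)
  -> stationarity OK
Primal feasibility (all g_i <= 0): FAILS
Dual feasibility (all lambda_i >= 0): OK
Complementary slackness (lambda_i * g_i(x) = 0 for all i): OK

Verdict: the first failing condition is primal_feasibility -> primal.

primal


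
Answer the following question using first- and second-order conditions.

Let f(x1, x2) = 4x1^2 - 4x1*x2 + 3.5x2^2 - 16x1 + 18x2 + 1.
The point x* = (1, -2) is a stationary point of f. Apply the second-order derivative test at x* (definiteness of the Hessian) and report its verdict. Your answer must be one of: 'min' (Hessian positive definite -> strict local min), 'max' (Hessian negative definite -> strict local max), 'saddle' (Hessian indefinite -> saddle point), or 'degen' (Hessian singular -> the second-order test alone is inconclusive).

Compute the Hessian H = grad^2 f:
  H = [[8, -4], [-4, 7]]
Verify stationarity: grad f(x*) = H x* + g = (0, 0).
Eigenvalues of H: 3.4689, 11.5311.
Both eigenvalues > 0, so H is positive definite -> x* is a strict local min.

min


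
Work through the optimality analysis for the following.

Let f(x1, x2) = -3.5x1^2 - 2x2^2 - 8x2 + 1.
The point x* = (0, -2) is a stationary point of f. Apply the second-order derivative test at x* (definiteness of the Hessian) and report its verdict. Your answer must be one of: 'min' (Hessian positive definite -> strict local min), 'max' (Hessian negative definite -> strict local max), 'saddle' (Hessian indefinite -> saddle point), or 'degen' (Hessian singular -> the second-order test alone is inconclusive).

Compute the Hessian H = grad^2 f:
  H = [[-7, 0], [0, -4]]
Verify stationarity: grad f(x*) = H x* + g = (0, 0).
Eigenvalues of H: -7, -4.
Both eigenvalues < 0, so H is negative definite -> x* is a strict local max.

max


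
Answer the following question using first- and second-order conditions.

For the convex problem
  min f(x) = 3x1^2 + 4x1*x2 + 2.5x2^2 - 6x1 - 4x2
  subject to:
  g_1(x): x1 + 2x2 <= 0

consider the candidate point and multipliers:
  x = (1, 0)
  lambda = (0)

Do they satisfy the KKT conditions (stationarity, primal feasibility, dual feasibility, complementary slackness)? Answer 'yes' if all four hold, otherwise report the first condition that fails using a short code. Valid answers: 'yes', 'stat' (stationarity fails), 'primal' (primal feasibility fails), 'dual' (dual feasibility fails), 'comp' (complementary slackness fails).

Gradient of f: grad f(x) = Q x + c = (0, 0)
Constraint values g_i(x) = a_i^T x - b_i:
  g_1((1, 0)) = 1
Stationarity residual: grad f(x) + sum_i lambda_i a_i = (0, 0)
  -> stationarity OK
Primal feasibility (all g_i <= 0): FAILS
Dual feasibility (all lambda_i >= 0): OK
Complementary slackness (lambda_i * g_i(x) = 0 for all i): OK

Verdict: the first failing condition is primal_feasibility -> primal.

primal


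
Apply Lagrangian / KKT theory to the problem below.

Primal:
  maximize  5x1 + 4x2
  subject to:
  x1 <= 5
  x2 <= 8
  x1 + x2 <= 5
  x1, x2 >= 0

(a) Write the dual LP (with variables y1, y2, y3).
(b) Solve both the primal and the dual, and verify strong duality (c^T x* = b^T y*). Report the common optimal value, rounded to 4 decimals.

The standard primal-dual pair for 'max c^T x s.t. A x <= b, x >= 0' is:
  Dual:  min b^T y  s.t.  A^T y >= c,  y >= 0.

So the dual LP is:
  minimize  5y1 + 8y2 + 5y3
  subject to:
    y1 + y3 >= 5
    y2 + y3 >= 4
    y1, y2, y3 >= 0

Solving the primal: x* = (5, 0).
  primal value c^T x* = 25.
Solving the dual: y* = (1, 0, 4).
  dual value b^T y* = 25.
Strong duality: c^T x* = b^T y*. Confirmed.

25


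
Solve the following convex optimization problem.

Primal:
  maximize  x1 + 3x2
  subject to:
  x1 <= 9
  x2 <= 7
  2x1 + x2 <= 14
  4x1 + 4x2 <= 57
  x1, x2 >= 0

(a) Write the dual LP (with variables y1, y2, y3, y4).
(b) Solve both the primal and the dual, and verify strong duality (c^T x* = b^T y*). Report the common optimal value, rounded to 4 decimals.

The standard primal-dual pair for 'max c^T x s.t. A x <= b, x >= 0' is:
  Dual:  min b^T y  s.t.  A^T y >= c,  y >= 0.

So the dual LP is:
  minimize  9y1 + 7y2 + 14y3 + 57y4
  subject to:
    y1 + 2y3 + 4y4 >= 1
    y2 + y3 + 4y4 >= 3
    y1, y2, y3, y4 >= 0

Solving the primal: x* = (3.5, 7).
  primal value c^T x* = 24.5.
Solving the dual: y* = (0, 2.5, 0.5, 0).
  dual value b^T y* = 24.5.
Strong duality: c^T x* = b^T y*. Confirmed.

24.5


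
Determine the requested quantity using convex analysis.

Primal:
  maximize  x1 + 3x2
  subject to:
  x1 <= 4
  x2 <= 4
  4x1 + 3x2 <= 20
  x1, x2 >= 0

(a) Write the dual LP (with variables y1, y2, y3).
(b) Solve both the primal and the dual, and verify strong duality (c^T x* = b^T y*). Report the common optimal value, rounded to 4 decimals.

The standard primal-dual pair for 'max c^T x s.t. A x <= b, x >= 0' is:
  Dual:  min b^T y  s.t.  A^T y >= c,  y >= 0.

So the dual LP is:
  minimize  4y1 + 4y2 + 20y3
  subject to:
    y1 + 4y3 >= 1
    y2 + 3y3 >= 3
    y1, y2, y3 >= 0

Solving the primal: x* = (2, 4).
  primal value c^T x* = 14.
Solving the dual: y* = (0, 2.25, 0.25).
  dual value b^T y* = 14.
Strong duality: c^T x* = b^T y*. Confirmed.

14


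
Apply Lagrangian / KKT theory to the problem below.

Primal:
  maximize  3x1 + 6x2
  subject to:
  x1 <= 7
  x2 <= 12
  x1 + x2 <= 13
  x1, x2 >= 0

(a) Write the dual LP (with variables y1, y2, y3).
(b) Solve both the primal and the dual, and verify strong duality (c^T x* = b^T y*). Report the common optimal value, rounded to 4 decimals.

The standard primal-dual pair for 'max c^T x s.t. A x <= b, x >= 0' is:
  Dual:  min b^T y  s.t.  A^T y >= c,  y >= 0.

So the dual LP is:
  minimize  7y1 + 12y2 + 13y3
  subject to:
    y1 + y3 >= 3
    y2 + y3 >= 6
    y1, y2, y3 >= 0

Solving the primal: x* = (1, 12).
  primal value c^T x* = 75.
Solving the dual: y* = (0, 3, 3).
  dual value b^T y* = 75.
Strong duality: c^T x* = b^T y*. Confirmed.

75


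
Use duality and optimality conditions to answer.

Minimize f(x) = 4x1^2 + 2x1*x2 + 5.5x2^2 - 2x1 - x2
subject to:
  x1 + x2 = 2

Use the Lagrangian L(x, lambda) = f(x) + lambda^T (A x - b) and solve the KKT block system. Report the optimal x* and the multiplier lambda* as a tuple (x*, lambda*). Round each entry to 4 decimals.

Form the Lagrangian:
  L(x, lambda) = (1/2) x^T Q x + c^T x + lambda^T (A x - b)
Stationarity (grad_x L = 0): Q x + c + A^T lambda = 0.
Primal feasibility: A x = b.

This gives the KKT block system:
  [ Q   A^T ] [ x     ]   [-c ]
  [ A    0  ] [ lambda ] = [ b ]

Solving the linear system:
  x*      = (1.2667, 0.7333)
  lambda* = (-9.6)
  f(x*)   = 7.9667

x* = (1.2667, 0.7333), lambda* = (-9.6)


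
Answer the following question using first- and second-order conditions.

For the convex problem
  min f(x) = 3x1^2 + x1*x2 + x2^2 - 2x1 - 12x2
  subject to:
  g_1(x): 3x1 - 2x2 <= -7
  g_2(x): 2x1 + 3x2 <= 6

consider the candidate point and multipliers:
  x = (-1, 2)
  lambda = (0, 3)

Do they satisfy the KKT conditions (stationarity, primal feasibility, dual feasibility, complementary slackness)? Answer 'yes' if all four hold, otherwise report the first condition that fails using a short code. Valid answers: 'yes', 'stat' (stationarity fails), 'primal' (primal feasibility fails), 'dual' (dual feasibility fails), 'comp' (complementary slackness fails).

Gradient of f: grad f(x) = Q x + c = (-6, -9)
Constraint values g_i(x) = a_i^T x - b_i:
  g_1((-1, 2)) = 0
  g_2((-1, 2)) = -2
Stationarity residual: grad f(x) + sum_i lambda_i a_i = (0, 0)
  -> stationarity OK
Primal feasibility (all g_i <= 0): OK
Dual feasibility (all lambda_i >= 0): OK
Complementary slackness (lambda_i * g_i(x) = 0 for all i): FAILS

Verdict: the first failing condition is complementary_slackness -> comp.

comp


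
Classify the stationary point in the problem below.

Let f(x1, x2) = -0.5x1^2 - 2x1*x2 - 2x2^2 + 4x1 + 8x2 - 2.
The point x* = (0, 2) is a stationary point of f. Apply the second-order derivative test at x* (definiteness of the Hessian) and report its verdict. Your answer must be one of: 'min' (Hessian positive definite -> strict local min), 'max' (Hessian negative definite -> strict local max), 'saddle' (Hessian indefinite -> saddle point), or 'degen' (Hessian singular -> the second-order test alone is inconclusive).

Compute the Hessian H = grad^2 f:
  H = [[-1, -2], [-2, -4]]
Verify stationarity: grad f(x*) = H x* + g = (0, 0).
Eigenvalues of H: -5, 0.
H has a zero eigenvalue (singular; negative semidefinite but not definite), so H is neither positive definite, negative definite, nor indefinite. The second-order test alone is inconclusive -> degen.
(Indeed, f is constant along the null direction of H through x*, so x* is not a strict local extremum.)

degen


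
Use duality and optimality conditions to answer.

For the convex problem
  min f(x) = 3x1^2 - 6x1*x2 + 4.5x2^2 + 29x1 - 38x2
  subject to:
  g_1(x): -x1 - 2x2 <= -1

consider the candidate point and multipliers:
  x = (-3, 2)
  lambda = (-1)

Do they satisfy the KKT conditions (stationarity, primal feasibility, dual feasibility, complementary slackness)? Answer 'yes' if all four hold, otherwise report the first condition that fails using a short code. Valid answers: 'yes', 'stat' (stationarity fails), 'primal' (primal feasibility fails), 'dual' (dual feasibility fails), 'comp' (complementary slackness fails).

Gradient of f: grad f(x) = Q x + c = (-1, -2)
Constraint values g_i(x) = a_i^T x - b_i:
  g_1((-3, 2)) = 0
Stationarity residual: grad f(x) + sum_i lambda_i a_i = (0, 0)
  -> stationarity OK
Primal feasibility (all g_i <= 0): OK
Dual feasibility (all lambda_i >= 0): FAILS
Complementary slackness (lambda_i * g_i(x) = 0 for all i): OK

Verdict: the first failing condition is dual_feasibility -> dual.

dual


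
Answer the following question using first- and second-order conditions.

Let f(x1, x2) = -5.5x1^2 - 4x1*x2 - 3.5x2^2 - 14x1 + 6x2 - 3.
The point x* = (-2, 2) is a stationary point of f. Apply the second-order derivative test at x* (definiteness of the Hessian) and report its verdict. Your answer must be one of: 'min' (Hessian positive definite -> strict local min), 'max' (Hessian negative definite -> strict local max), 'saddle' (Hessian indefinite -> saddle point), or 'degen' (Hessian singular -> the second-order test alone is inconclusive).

Compute the Hessian H = grad^2 f:
  H = [[-11, -4], [-4, -7]]
Verify stationarity: grad f(x*) = H x* + g = (0, 0).
Eigenvalues of H: -13.4721, -4.5279.
Both eigenvalues < 0, so H is negative definite -> x* is a strict local max.

max


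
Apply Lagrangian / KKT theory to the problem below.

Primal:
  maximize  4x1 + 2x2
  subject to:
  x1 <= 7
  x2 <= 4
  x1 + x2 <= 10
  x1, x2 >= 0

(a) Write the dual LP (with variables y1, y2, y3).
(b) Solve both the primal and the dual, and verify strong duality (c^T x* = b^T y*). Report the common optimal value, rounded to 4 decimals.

The standard primal-dual pair for 'max c^T x s.t. A x <= b, x >= 0' is:
  Dual:  min b^T y  s.t.  A^T y >= c,  y >= 0.

So the dual LP is:
  minimize  7y1 + 4y2 + 10y3
  subject to:
    y1 + y3 >= 4
    y2 + y3 >= 2
    y1, y2, y3 >= 0

Solving the primal: x* = (7, 3).
  primal value c^T x* = 34.
Solving the dual: y* = (2, 0, 2).
  dual value b^T y* = 34.
Strong duality: c^T x* = b^T y*. Confirmed.

34


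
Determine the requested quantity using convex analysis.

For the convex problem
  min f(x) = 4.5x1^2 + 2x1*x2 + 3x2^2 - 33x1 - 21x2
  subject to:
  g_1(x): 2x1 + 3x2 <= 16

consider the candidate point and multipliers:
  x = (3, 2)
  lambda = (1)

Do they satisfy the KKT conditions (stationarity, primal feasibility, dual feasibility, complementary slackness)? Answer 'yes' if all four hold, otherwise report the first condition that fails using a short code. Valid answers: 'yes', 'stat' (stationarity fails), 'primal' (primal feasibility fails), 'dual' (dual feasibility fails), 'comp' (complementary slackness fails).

Gradient of f: grad f(x) = Q x + c = (-2, -3)
Constraint values g_i(x) = a_i^T x - b_i:
  g_1((3, 2)) = -4
Stationarity residual: grad f(x) + sum_i lambda_i a_i = (0, 0)
  -> stationarity OK
Primal feasibility (all g_i <= 0): OK
Dual feasibility (all lambda_i >= 0): OK
Complementary slackness (lambda_i * g_i(x) = 0 for all i): FAILS

Verdict: the first failing condition is complementary_slackness -> comp.

comp


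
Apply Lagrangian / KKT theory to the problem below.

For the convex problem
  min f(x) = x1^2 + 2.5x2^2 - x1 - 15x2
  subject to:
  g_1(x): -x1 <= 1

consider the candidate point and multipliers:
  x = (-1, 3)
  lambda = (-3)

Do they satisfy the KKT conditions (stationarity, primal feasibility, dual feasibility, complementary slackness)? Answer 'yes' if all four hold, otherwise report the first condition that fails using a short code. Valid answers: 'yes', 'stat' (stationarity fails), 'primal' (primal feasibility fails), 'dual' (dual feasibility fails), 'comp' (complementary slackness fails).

Gradient of f: grad f(x) = Q x + c = (-3, 0)
Constraint values g_i(x) = a_i^T x - b_i:
  g_1((-1, 3)) = 0
Stationarity residual: grad f(x) + sum_i lambda_i a_i = (0, 0)
  -> stationarity OK
Primal feasibility (all g_i <= 0): OK
Dual feasibility (all lambda_i >= 0): FAILS
Complementary slackness (lambda_i * g_i(x) = 0 for all i): OK

Verdict: the first failing condition is dual_feasibility -> dual.

dual


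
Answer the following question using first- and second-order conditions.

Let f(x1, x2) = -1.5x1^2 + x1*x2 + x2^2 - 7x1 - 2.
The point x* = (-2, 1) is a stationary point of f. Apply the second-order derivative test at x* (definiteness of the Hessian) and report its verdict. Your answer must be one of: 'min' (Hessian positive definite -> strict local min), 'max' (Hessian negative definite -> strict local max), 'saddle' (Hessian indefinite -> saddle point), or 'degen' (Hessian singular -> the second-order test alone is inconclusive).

Compute the Hessian H = grad^2 f:
  H = [[-3, 1], [1, 2]]
Verify stationarity: grad f(x*) = H x* + g = (0, 0).
Eigenvalues of H: -3.1926, 2.1926.
Eigenvalues have mixed signs, so H is indefinite -> x* is a saddle point.

saddle


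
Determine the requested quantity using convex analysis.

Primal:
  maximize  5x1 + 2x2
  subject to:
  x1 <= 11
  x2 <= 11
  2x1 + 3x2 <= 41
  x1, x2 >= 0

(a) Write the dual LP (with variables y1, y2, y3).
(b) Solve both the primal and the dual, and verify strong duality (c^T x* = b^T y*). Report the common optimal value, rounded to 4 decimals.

The standard primal-dual pair for 'max c^T x s.t. A x <= b, x >= 0' is:
  Dual:  min b^T y  s.t.  A^T y >= c,  y >= 0.

So the dual LP is:
  minimize  11y1 + 11y2 + 41y3
  subject to:
    y1 + 2y3 >= 5
    y2 + 3y3 >= 2
    y1, y2, y3 >= 0

Solving the primal: x* = (11, 6.3333).
  primal value c^T x* = 67.6667.
Solving the dual: y* = (3.6667, 0, 0.6667).
  dual value b^T y* = 67.6667.
Strong duality: c^T x* = b^T y*. Confirmed.

67.6667


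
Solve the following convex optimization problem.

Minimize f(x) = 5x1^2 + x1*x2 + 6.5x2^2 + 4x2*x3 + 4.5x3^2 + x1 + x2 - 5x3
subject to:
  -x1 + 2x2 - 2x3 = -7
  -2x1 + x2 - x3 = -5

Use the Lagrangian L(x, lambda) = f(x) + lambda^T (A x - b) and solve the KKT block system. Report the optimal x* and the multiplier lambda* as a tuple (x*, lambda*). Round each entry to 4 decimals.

Form the Lagrangian:
  L(x, lambda) = (1/2) x^T Q x + c^T x + lambda^T (A x - b)
Stationarity (grad_x L = 0): Q x + c + A^T lambda = 0.
Primal feasibility: A x = b.

This gives the KKT block system:
  [ Q   A^T ] [ x     ]   [-c ]
  [ A    0  ] [ lambda ] = [ b ]

Solving the linear system:
  x*      = (1, -1.2, 1.8)
  lambda* = (1, 4.4)
  f(x*)   = 9.9

x* = (1, -1.2, 1.8), lambda* = (1, 4.4)


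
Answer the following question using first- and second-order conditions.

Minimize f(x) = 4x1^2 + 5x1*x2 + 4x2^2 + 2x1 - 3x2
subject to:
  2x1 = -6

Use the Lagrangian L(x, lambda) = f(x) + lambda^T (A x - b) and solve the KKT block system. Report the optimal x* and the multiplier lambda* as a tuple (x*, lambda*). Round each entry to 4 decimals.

Form the Lagrangian:
  L(x, lambda) = (1/2) x^T Q x + c^T x + lambda^T (A x - b)
Stationarity (grad_x L = 0): Q x + c + A^T lambda = 0.
Primal feasibility: A x = b.

This gives the KKT block system:
  [ Q   A^T ] [ x     ]   [-c ]
  [ A    0  ] [ lambda ] = [ b ]

Solving the linear system:
  x*      = (-3, 2.25)
  lambda* = (5.375)
  f(x*)   = 9.75

x* = (-3, 2.25), lambda* = (5.375)


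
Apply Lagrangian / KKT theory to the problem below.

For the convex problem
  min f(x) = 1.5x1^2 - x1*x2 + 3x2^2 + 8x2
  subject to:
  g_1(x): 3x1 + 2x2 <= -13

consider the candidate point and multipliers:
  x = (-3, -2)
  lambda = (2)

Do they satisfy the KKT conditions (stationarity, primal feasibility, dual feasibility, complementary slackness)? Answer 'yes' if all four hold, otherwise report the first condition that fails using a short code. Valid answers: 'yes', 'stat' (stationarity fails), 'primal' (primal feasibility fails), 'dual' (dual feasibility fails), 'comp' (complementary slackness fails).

Gradient of f: grad f(x) = Q x + c = (-7, -1)
Constraint values g_i(x) = a_i^T x - b_i:
  g_1((-3, -2)) = 0
Stationarity residual: grad f(x) + sum_i lambda_i a_i = (-1, 3)
  -> stationarity FAILS
Primal feasibility (all g_i <= 0): OK
Dual feasibility (all lambda_i >= 0): OK
Complementary slackness (lambda_i * g_i(x) = 0 for all i): OK

Verdict: the first failing condition is stationarity -> stat.

stat


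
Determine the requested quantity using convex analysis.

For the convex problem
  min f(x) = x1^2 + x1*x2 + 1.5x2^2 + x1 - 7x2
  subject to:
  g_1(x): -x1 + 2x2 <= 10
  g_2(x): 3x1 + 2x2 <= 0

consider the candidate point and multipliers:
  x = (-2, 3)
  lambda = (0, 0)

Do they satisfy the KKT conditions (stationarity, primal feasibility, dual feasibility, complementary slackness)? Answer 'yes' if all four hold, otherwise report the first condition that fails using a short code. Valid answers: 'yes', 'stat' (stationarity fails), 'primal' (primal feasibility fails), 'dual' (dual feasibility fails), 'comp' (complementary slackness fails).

Gradient of f: grad f(x) = Q x + c = (0, 0)
Constraint values g_i(x) = a_i^T x - b_i:
  g_1((-2, 3)) = -2
  g_2((-2, 3)) = 0
Stationarity residual: grad f(x) + sum_i lambda_i a_i = (0, 0)
  -> stationarity OK
Primal feasibility (all g_i <= 0): OK
Dual feasibility (all lambda_i >= 0): OK
Complementary slackness (lambda_i * g_i(x) = 0 for all i): OK

Verdict: yes, KKT holds.

yes


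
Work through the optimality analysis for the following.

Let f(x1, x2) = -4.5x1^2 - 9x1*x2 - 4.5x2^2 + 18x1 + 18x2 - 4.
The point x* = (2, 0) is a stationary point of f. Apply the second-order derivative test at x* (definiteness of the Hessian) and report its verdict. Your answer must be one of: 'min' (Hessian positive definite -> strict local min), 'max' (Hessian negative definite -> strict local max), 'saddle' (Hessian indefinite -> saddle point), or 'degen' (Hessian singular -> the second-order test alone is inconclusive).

Compute the Hessian H = grad^2 f:
  H = [[-9, -9], [-9, -9]]
Verify stationarity: grad f(x*) = H x* + g = (0, 0).
Eigenvalues of H: -18, 0.
H has a zero eigenvalue (singular; negative semidefinite but not definite), so H is neither positive definite, negative definite, nor indefinite. The second-order test alone is inconclusive -> degen.
(Indeed, f is constant along the null direction of H through x*, so x* is not a strict local extremum.)

degen


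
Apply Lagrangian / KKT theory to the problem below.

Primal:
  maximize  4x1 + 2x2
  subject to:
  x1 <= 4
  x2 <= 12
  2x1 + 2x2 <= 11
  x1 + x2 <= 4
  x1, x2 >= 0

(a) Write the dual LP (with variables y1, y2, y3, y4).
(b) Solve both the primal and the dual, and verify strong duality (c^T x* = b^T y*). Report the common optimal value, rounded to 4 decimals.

The standard primal-dual pair for 'max c^T x s.t. A x <= b, x >= 0' is:
  Dual:  min b^T y  s.t.  A^T y >= c,  y >= 0.

So the dual LP is:
  minimize  4y1 + 12y2 + 11y3 + 4y4
  subject to:
    y1 + 2y3 + y4 >= 4
    y2 + 2y3 + y4 >= 2
    y1, y2, y3, y4 >= 0

Solving the primal: x* = (4, 0).
  primal value c^T x* = 16.
Solving the dual: y* = (2, 0, 0, 2).
  dual value b^T y* = 16.
Strong duality: c^T x* = b^T y*. Confirmed.

16


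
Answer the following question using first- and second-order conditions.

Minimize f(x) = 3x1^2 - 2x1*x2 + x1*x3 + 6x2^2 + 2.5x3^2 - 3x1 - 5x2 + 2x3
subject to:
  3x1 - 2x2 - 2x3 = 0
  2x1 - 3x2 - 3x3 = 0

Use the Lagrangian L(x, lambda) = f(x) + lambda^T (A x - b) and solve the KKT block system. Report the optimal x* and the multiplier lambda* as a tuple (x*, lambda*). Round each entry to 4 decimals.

Form the Lagrangian:
  L(x, lambda) = (1/2) x^T Q x + c^T x + lambda^T (A x - b)
Stationarity (grad_x L = 0): Q x + c + A^T lambda = 0.
Primal feasibility: A x = b.

This gives the KKT block system:
  [ Q   A^T ] [ x     ]   [-c ]
  [ A    0  ] [ lambda ] = [ b ]

Solving the linear system:
  x*      = (0, 0.4118, -0.4118)
  lambda* = (2.5647, -1.7294)
  f(x*)   = -1.4412

x* = (0, 0.4118, -0.4118), lambda* = (2.5647, -1.7294)


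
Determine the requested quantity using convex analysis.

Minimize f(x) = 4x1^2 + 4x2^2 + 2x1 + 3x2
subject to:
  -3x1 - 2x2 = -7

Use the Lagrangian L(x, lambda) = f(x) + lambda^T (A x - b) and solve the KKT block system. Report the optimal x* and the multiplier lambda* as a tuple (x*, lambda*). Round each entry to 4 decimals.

Form the Lagrangian:
  L(x, lambda) = (1/2) x^T Q x + c^T x + lambda^T (A x - b)
Stationarity (grad_x L = 0): Q x + c + A^T lambda = 0.
Primal feasibility: A x = b.

This gives the KKT block system:
  [ Q   A^T ] [ x     ]   [-c ]
  [ A    0  ] [ lambda ] = [ b ]

Solving the linear system:
  x*      = (1.7115, 0.9327)
  lambda* = (5.2308)
  f(x*)   = 21.4183

x* = (1.7115, 0.9327), lambda* = (5.2308)


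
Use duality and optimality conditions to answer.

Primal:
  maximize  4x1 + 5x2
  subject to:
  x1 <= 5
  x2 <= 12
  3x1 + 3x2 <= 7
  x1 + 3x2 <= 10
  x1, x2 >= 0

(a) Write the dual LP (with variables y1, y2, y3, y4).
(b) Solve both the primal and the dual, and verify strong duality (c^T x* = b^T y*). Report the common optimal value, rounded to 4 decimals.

The standard primal-dual pair for 'max c^T x s.t. A x <= b, x >= 0' is:
  Dual:  min b^T y  s.t.  A^T y >= c,  y >= 0.

So the dual LP is:
  minimize  5y1 + 12y2 + 7y3 + 10y4
  subject to:
    y1 + 3y3 + y4 >= 4
    y2 + 3y3 + 3y4 >= 5
    y1, y2, y3, y4 >= 0

Solving the primal: x* = (0, 2.3333).
  primal value c^T x* = 11.6667.
Solving the dual: y* = (0, 0, 1.6667, 0).
  dual value b^T y* = 11.6667.
Strong duality: c^T x* = b^T y*. Confirmed.

11.6667


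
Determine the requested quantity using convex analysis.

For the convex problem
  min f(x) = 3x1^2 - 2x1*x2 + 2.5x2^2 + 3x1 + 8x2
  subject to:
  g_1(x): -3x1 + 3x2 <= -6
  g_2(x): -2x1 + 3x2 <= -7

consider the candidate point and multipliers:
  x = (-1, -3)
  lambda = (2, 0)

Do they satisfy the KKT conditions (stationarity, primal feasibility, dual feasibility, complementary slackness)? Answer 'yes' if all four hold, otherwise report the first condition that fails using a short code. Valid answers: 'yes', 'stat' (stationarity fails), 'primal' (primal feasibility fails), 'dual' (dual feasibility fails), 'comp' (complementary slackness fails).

Gradient of f: grad f(x) = Q x + c = (3, -5)
Constraint values g_i(x) = a_i^T x - b_i:
  g_1((-1, -3)) = 0
  g_2((-1, -3)) = 0
Stationarity residual: grad f(x) + sum_i lambda_i a_i = (-3, 1)
  -> stationarity FAILS
Primal feasibility (all g_i <= 0): OK
Dual feasibility (all lambda_i >= 0): OK
Complementary slackness (lambda_i * g_i(x) = 0 for all i): OK

Verdict: the first failing condition is stationarity -> stat.

stat


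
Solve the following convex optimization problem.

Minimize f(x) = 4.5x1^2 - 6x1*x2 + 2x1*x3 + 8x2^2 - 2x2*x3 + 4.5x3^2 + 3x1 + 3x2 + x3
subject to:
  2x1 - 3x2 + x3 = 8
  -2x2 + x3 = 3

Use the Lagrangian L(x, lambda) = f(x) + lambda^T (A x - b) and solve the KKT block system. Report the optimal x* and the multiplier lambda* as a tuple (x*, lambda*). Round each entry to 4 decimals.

Form the Lagrangian:
  L(x, lambda) = (1/2) x^T Q x + c^T x + lambda^T (A x - b)
Stationarity (grad_x L = 0): Q x + c + A^T lambda = 0.
Primal feasibility: A x = b.

This gives the KKT block system:
  [ Q   A^T ] [ x     ]   [-c ]
  [ A    0  ] [ lambda ] = [ b ]

Solving the linear system:
  x*      = (1.7797, -1.4407, 0.1186)
  lambda* = (-13.9492, 5.4407)
  f(x*)   = 48.2034

x* = (1.7797, -1.4407, 0.1186), lambda* = (-13.9492, 5.4407)


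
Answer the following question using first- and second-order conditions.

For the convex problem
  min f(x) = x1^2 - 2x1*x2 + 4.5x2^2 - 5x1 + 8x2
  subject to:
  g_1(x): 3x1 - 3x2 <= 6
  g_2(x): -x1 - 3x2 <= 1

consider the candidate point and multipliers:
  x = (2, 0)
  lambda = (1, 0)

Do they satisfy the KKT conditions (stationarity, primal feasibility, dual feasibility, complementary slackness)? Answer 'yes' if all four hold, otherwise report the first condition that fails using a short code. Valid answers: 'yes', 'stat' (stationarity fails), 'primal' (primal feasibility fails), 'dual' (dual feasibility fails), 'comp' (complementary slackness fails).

Gradient of f: grad f(x) = Q x + c = (-1, 4)
Constraint values g_i(x) = a_i^T x - b_i:
  g_1((2, 0)) = 0
  g_2((2, 0)) = -3
Stationarity residual: grad f(x) + sum_i lambda_i a_i = (2, 1)
  -> stationarity FAILS
Primal feasibility (all g_i <= 0): OK
Dual feasibility (all lambda_i >= 0): OK
Complementary slackness (lambda_i * g_i(x) = 0 for all i): OK

Verdict: the first failing condition is stationarity -> stat.

stat


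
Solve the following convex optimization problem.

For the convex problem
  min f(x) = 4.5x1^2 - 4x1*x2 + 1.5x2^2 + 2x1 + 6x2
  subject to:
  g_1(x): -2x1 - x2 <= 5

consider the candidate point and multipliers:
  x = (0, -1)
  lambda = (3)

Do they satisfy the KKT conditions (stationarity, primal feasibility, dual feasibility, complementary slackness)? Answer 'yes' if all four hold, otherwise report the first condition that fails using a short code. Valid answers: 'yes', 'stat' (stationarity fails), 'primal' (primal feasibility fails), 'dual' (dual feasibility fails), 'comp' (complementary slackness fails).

Gradient of f: grad f(x) = Q x + c = (6, 3)
Constraint values g_i(x) = a_i^T x - b_i:
  g_1((0, -1)) = -4
Stationarity residual: grad f(x) + sum_i lambda_i a_i = (0, 0)
  -> stationarity OK
Primal feasibility (all g_i <= 0): OK
Dual feasibility (all lambda_i >= 0): OK
Complementary slackness (lambda_i * g_i(x) = 0 for all i): FAILS

Verdict: the first failing condition is complementary_slackness -> comp.

comp


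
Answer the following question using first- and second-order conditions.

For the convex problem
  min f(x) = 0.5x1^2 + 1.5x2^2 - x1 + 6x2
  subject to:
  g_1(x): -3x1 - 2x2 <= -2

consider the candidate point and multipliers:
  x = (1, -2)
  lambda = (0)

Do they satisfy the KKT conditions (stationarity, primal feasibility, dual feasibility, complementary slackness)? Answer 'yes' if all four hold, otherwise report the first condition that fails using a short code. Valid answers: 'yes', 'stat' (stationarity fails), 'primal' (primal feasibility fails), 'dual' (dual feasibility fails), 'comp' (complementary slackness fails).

Gradient of f: grad f(x) = Q x + c = (0, 0)
Constraint values g_i(x) = a_i^T x - b_i:
  g_1((1, -2)) = 3
Stationarity residual: grad f(x) + sum_i lambda_i a_i = (0, 0)
  -> stationarity OK
Primal feasibility (all g_i <= 0): FAILS
Dual feasibility (all lambda_i >= 0): OK
Complementary slackness (lambda_i * g_i(x) = 0 for all i): OK

Verdict: the first failing condition is primal_feasibility -> primal.

primal


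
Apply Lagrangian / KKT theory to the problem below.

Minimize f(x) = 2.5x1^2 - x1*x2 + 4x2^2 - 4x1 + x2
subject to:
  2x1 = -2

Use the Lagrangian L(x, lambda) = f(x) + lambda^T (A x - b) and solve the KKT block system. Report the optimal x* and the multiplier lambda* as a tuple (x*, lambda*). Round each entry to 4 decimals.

Form the Lagrangian:
  L(x, lambda) = (1/2) x^T Q x + c^T x + lambda^T (A x - b)
Stationarity (grad_x L = 0): Q x + c + A^T lambda = 0.
Primal feasibility: A x = b.

This gives the KKT block system:
  [ Q   A^T ] [ x     ]   [-c ]
  [ A    0  ] [ lambda ] = [ b ]

Solving the linear system:
  x*      = (-1, -0.25)
  lambda* = (4.375)
  f(x*)   = 6.25

x* = (-1, -0.25), lambda* = (4.375)


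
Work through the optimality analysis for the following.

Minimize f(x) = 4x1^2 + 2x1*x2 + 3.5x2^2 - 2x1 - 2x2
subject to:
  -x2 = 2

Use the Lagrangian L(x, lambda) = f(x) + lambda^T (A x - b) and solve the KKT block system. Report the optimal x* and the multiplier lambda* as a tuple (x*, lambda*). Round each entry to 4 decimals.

Form the Lagrangian:
  L(x, lambda) = (1/2) x^T Q x + c^T x + lambda^T (A x - b)
Stationarity (grad_x L = 0): Q x + c + A^T lambda = 0.
Primal feasibility: A x = b.

This gives the KKT block system:
  [ Q   A^T ] [ x     ]   [-c ]
  [ A    0  ] [ lambda ] = [ b ]

Solving the linear system:
  x*      = (0.75, -2)
  lambda* = (-14.5)
  f(x*)   = 15.75

x* = (0.75, -2), lambda* = (-14.5)


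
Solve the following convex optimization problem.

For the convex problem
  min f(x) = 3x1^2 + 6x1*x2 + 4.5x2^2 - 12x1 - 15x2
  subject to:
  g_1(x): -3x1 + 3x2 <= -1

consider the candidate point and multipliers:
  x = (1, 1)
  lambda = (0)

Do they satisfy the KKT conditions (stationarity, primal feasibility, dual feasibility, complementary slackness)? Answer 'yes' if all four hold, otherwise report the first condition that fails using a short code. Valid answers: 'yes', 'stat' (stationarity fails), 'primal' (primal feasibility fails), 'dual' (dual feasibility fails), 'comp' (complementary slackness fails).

Gradient of f: grad f(x) = Q x + c = (0, 0)
Constraint values g_i(x) = a_i^T x - b_i:
  g_1((1, 1)) = 1
Stationarity residual: grad f(x) + sum_i lambda_i a_i = (0, 0)
  -> stationarity OK
Primal feasibility (all g_i <= 0): FAILS
Dual feasibility (all lambda_i >= 0): OK
Complementary slackness (lambda_i * g_i(x) = 0 for all i): OK

Verdict: the first failing condition is primal_feasibility -> primal.

primal


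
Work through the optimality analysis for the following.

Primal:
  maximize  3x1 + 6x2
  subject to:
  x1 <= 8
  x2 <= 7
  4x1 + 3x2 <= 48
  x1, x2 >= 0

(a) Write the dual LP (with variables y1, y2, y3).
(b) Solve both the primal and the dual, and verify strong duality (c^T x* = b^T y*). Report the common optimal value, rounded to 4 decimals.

The standard primal-dual pair for 'max c^T x s.t. A x <= b, x >= 0' is:
  Dual:  min b^T y  s.t.  A^T y >= c,  y >= 0.

So the dual LP is:
  minimize  8y1 + 7y2 + 48y3
  subject to:
    y1 + 4y3 >= 3
    y2 + 3y3 >= 6
    y1, y2, y3 >= 0

Solving the primal: x* = (6.75, 7).
  primal value c^T x* = 62.25.
Solving the dual: y* = (0, 3.75, 0.75).
  dual value b^T y* = 62.25.
Strong duality: c^T x* = b^T y*. Confirmed.

62.25


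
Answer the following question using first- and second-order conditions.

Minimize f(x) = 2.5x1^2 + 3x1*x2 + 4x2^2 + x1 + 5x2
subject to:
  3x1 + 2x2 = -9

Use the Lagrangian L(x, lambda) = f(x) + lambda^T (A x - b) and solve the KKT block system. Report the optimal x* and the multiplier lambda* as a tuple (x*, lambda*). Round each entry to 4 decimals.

Form the Lagrangian:
  L(x, lambda) = (1/2) x^T Q x + c^T x + lambda^T (A x - b)
Stationarity (grad_x L = 0): Q x + c + A^T lambda = 0.
Primal feasibility: A x = b.

This gives the KKT block system:
  [ Q   A^T ] [ x     ]   [-c ]
  [ A    0  ] [ lambda ] = [ b ]

Solving the linear system:
  x*      = (-2.4286, -0.8571)
  lambda* = (4.5714)
  f(x*)   = 17.2143

x* = (-2.4286, -0.8571), lambda* = (4.5714)


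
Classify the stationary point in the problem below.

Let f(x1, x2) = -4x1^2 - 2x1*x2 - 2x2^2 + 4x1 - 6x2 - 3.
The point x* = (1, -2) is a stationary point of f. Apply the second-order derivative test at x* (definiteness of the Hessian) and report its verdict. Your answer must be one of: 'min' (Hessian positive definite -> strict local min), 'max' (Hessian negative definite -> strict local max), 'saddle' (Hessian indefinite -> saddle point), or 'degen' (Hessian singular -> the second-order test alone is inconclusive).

Compute the Hessian H = grad^2 f:
  H = [[-8, -2], [-2, -4]]
Verify stationarity: grad f(x*) = H x* + g = (0, 0).
Eigenvalues of H: -8.8284, -3.1716.
Both eigenvalues < 0, so H is negative definite -> x* is a strict local max.

max


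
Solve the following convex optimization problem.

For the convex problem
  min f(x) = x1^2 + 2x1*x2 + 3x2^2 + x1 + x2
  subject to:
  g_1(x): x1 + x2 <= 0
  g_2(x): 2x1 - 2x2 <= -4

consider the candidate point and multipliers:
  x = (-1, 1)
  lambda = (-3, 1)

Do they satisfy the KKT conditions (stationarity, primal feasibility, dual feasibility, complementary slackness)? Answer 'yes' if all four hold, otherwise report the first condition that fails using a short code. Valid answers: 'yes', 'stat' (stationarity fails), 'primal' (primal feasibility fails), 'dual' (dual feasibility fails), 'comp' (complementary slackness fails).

Gradient of f: grad f(x) = Q x + c = (1, 5)
Constraint values g_i(x) = a_i^T x - b_i:
  g_1((-1, 1)) = 0
  g_2((-1, 1)) = 0
Stationarity residual: grad f(x) + sum_i lambda_i a_i = (0, 0)
  -> stationarity OK
Primal feasibility (all g_i <= 0): OK
Dual feasibility (all lambda_i >= 0): FAILS
Complementary slackness (lambda_i * g_i(x) = 0 for all i): OK

Verdict: the first failing condition is dual_feasibility -> dual.

dual


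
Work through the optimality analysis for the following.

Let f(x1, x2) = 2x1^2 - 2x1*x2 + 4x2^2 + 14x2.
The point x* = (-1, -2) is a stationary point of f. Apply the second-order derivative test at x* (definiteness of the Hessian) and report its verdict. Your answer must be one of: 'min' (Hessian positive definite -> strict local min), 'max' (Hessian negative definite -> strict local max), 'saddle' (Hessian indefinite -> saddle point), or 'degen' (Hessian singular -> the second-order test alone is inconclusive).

Compute the Hessian H = grad^2 f:
  H = [[4, -2], [-2, 8]]
Verify stationarity: grad f(x*) = H x* + g = (0, 0).
Eigenvalues of H: 3.1716, 8.8284.
Both eigenvalues > 0, so H is positive definite -> x* is a strict local min.

min


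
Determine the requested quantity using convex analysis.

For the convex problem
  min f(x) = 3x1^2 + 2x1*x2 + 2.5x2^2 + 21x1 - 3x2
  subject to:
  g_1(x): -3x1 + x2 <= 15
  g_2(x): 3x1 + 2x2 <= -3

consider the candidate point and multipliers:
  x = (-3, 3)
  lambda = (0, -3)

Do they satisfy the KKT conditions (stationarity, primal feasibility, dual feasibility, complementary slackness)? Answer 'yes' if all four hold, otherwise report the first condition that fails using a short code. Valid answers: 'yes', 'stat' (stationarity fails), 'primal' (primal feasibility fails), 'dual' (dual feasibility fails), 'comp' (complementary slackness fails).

Gradient of f: grad f(x) = Q x + c = (9, 6)
Constraint values g_i(x) = a_i^T x - b_i:
  g_1((-3, 3)) = -3
  g_2((-3, 3)) = 0
Stationarity residual: grad f(x) + sum_i lambda_i a_i = (0, 0)
  -> stationarity OK
Primal feasibility (all g_i <= 0): OK
Dual feasibility (all lambda_i >= 0): FAILS
Complementary slackness (lambda_i * g_i(x) = 0 for all i): OK

Verdict: the first failing condition is dual_feasibility -> dual.

dual
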